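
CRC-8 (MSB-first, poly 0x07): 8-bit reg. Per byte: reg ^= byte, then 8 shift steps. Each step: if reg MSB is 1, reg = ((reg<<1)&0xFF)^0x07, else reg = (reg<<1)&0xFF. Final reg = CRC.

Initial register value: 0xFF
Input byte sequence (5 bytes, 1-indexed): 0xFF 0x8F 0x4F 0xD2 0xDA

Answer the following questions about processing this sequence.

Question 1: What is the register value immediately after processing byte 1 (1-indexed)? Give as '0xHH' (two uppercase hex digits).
Answer: 0x00

Derivation:
After byte 1 (0xFF): reg=0x00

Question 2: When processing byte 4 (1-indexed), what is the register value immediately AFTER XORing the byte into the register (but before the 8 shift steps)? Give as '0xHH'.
Answer: 0x4D

Derivation:
Register before byte 4: 0x9F
Byte 4: 0xD2
0x9F XOR 0xD2 = 0x4D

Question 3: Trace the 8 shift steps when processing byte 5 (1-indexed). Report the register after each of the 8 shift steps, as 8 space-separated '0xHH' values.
After byte 1 (0xFF): reg=0x00
After byte 2 (0x8F): reg=0xA4
After byte 3 (0x4F): reg=0x9F
After byte 4 (0xD2): reg=0xE4
Register before byte 5: 0xE4
After XOR with byte 0xDA: 0x3E

Answer: 0x7C 0xF8 0xF7 0xE9 0xD5 0xAD 0x5D 0xBA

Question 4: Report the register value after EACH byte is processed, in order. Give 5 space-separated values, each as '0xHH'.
0x00 0xA4 0x9F 0xE4 0xBA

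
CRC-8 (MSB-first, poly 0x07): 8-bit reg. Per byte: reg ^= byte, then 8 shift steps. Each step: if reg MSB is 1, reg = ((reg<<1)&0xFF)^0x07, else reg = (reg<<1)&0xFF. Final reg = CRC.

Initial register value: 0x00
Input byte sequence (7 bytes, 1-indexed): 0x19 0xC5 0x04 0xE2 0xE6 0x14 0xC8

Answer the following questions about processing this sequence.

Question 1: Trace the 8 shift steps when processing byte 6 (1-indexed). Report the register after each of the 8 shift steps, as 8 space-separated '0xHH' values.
After byte 1 (0x19): reg=0x4F
After byte 2 (0xC5): reg=0xBF
After byte 3 (0x04): reg=0x28
After byte 4 (0xE2): reg=0x78
After byte 5 (0xE6): reg=0xD3
Register before byte 6: 0xD3
After XOR with byte 0x14: 0xC7

Answer: 0x89 0x15 0x2A 0x54 0xA8 0x57 0xAE 0x5B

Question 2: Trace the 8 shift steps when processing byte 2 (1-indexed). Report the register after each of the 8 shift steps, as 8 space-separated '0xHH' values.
Answer: 0x13 0x26 0x4C 0x98 0x37 0x6E 0xDC 0xBF

Derivation:
After byte 1 (0x19): reg=0x4F
Register before byte 2: 0x4F
After XOR with byte 0xC5: 0x8A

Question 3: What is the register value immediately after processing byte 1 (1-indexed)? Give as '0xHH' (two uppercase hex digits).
After byte 1 (0x19): reg=0x4F

Answer: 0x4F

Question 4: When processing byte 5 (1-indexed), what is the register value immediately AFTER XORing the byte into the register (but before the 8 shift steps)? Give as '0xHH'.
Register before byte 5: 0x78
Byte 5: 0xE6
0x78 XOR 0xE6 = 0x9E

Answer: 0x9E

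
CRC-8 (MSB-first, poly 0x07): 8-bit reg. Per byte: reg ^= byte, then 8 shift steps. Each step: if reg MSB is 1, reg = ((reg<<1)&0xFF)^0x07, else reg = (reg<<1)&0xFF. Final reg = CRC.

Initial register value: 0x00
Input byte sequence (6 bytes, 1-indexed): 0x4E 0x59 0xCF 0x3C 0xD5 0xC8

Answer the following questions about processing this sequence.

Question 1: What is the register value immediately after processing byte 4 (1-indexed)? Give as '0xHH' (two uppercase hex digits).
After byte 1 (0x4E): reg=0xED
After byte 2 (0x59): reg=0x05
After byte 3 (0xCF): reg=0x78
After byte 4 (0x3C): reg=0xDB

Answer: 0xDB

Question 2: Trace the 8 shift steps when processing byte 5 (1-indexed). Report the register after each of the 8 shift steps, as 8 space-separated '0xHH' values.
After byte 1 (0x4E): reg=0xED
After byte 2 (0x59): reg=0x05
After byte 3 (0xCF): reg=0x78
After byte 4 (0x3C): reg=0xDB
Register before byte 5: 0xDB
After XOR with byte 0xD5: 0x0E

Answer: 0x1C 0x38 0x70 0xE0 0xC7 0x89 0x15 0x2A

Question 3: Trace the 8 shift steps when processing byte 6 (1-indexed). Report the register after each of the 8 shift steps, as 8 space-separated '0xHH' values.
After byte 1 (0x4E): reg=0xED
After byte 2 (0x59): reg=0x05
After byte 3 (0xCF): reg=0x78
After byte 4 (0x3C): reg=0xDB
After byte 5 (0xD5): reg=0x2A
Register before byte 6: 0x2A
After XOR with byte 0xC8: 0xE2

Answer: 0xC3 0x81 0x05 0x0A 0x14 0x28 0x50 0xA0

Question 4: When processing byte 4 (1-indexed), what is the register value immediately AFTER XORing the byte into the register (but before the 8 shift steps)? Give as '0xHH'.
Answer: 0x44

Derivation:
Register before byte 4: 0x78
Byte 4: 0x3C
0x78 XOR 0x3C = 0x44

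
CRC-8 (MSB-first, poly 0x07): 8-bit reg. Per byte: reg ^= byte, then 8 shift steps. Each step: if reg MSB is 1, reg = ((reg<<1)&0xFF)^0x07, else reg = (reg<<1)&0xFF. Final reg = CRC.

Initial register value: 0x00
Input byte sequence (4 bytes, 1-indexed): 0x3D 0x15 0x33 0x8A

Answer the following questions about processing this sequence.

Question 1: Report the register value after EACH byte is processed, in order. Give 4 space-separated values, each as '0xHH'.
0xB3 0x7B 0xFF 0x4C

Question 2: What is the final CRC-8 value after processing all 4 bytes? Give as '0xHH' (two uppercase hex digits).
After byte 1 (0x3D): reg=0xB3
After byte 2 (0x15): reg=0x7B
After byte 3 (0x33): reg=0xFF
After byte 4 (0x8A): reg=0x4C

Answer: 0x4C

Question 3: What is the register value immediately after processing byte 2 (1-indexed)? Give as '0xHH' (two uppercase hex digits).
After byte 1 (0x3D): reg=0xB3
After byte 2 (0x15): reg=0x7B

Answer: 0x7B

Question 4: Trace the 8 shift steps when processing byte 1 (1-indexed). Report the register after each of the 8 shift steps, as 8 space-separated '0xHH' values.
Answer: 0x7A 0xF4 0xEF 0xD9 0xB5 0x6D 0xDA 0xB3

Derivation:
Register before byte 1: 0x00
After XOR with byte 0x3D: 0x3D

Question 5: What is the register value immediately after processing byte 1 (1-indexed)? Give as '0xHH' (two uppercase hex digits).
After byte 1 (0x3D): reg=0xB3

Answer: 0xB3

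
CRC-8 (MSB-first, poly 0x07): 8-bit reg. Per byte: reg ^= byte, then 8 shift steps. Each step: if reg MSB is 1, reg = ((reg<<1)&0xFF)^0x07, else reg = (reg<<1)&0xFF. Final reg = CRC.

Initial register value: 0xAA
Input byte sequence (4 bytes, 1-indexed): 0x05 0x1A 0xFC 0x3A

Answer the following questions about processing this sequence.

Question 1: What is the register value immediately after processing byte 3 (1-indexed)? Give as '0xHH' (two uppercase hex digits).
Answer: 0x20

Derivation:
After byte 1 (0x05): reg=0x44
After byte 2 (0x1A): reg=0x9D
After byte 3 (0xFC): reg=0x20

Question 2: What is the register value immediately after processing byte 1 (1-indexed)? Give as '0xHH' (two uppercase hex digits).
After byte 1 (0x05): reg=0x44

Answer: 0x44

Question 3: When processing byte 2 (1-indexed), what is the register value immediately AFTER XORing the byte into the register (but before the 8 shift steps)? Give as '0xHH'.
Register before byte 2: 0x44
Byte 2: 0x1A
0x44 XOR 0x1A = 0x5E

Answer: 0x5E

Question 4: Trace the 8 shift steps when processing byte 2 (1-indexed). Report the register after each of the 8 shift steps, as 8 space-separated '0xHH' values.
After byte 1 (0x05): reg=0x44
Register before byte 2: 0x44
After XOR with byte 0x1A: 0x5E

Answer: 0xBC 0x7F 0xFE 0xFB 0xF1 0xE5 0xCD 0x9D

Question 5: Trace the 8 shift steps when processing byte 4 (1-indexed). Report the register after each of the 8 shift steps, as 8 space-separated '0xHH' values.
After byte 1 (0x05): reg=0x44
After byte 2 (0x1A): reg=0x9D
After byte 3 (0xFC): reg=0x20
Register before byte 4: 0x20
After XOR with byte 0x3A: 0x1A

Answer: 0x34 0x68 0xD0 0xA7 0x49 0x92 0x23 0x46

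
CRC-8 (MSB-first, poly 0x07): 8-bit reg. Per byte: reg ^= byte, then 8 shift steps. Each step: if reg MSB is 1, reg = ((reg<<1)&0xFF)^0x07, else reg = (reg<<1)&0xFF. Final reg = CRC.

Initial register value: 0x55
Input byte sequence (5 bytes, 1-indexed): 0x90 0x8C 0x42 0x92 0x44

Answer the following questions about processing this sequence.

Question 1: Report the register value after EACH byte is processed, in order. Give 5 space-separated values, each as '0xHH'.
0x55 0x01 0xCE 0x93 0x2B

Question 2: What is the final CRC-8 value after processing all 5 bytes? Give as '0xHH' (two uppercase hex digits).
After byte 1 (0x90): reg=0x55
After byte 2 (0x8C): reg=0x01
After byte 3 (0x42): reg=0xCE
After byte 4 (0x92): reg=0x93
After byte 5 (0x44): reg=0x2B

Answer: 0x2B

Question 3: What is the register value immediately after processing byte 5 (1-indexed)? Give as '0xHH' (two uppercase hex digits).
Answer: 0x2B

Derivation:
After byte 1 (0x90): reg=0x55
After byte 2 (0x8C): reg=0x01
After byte 3 (0x42): reg=0xCE
After byte 4 (0x92): reg=0x93
After byte 5 (0x44): reg=0x2B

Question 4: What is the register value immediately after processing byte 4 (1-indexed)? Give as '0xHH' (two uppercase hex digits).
Answer: 0x93

Derivation:
After byte 1 (0x90): reg=0x55
After byte 2 (0x8C): reg=0x01
After byte 3 (0x42): reg=0xCE
After byte 4 (0x92): reg=0x93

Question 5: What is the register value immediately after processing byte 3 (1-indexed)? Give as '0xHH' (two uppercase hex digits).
Answer: 0xCE

Derivation:
After byte 1 (0x90): reg=0x55
After byte 2 (0x8C): reg=0x01
After byte 3 (0x42): reg=0xCE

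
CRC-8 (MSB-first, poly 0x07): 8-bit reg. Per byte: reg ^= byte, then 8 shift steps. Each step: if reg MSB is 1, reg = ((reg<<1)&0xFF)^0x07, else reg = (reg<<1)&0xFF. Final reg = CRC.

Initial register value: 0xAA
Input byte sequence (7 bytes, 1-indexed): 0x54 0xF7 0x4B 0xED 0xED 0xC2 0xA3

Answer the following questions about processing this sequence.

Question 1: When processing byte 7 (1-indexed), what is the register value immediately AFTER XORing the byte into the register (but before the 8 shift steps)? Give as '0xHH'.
Register before byte 7: 0x02
Byte 7: 0xA3
0x02 XOR 0xA3 = 0xA1

Answer: 0xA1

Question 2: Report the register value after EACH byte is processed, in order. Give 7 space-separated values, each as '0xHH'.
0xF4 0x09 0xC9 0xFC 0x77 0x02 0x6E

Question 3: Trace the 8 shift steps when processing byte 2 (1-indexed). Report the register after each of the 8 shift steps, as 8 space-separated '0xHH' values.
Answer: 0x06 0x0C 0x18 0x30 0x60 0xC0 0x87 0x09

Derivation:
After byte 1 (0x54): reg=0xF4
Register before byte 2: 0xF4
After XOR with byte 0xF7: 0x03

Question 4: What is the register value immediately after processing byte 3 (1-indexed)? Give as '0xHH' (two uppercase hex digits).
Answer: 0xC9

Derivation:
After byte 1 (0x54): reg=0xF4
After byte 2 (0xF7): reg=0x09
After byte 3 (0x4B): reg=0xC9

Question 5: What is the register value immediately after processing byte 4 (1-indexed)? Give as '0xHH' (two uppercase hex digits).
Answer: 0xFC

Derivation:
After byte 1 (0x54): reg=0xF4
After byte 2 (0xF7): reg=0x09
After byte 3 (0x4B): reg=0xC9
After byte 4 (0xED): reg=0xFC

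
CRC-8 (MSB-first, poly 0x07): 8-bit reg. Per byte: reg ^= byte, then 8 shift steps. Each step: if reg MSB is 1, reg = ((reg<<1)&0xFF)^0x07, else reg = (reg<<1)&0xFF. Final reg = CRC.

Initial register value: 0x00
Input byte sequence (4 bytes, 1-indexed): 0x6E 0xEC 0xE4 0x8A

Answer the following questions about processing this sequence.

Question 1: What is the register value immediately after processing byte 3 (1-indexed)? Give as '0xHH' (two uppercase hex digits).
After byte 1 (0x6E): reg=0x0D
After byte 2 (0xEC): reg=0xA9
After byte 3 (0xE4): reg=0xE4

Answer: 0xE4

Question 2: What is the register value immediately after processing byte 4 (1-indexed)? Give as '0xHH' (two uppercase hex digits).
After byte 1 (0x6E): reg=0x0D
After byte 2 (0xEC): reg=0xA9
After byte 3 (0xE4): reg=0xE4
After byte 4 (0x8A): reg=0x0D

Answer: 0x0D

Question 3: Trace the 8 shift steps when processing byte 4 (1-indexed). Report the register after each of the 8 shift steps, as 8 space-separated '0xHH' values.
After byte 1 (0x6E): reg=0x0D
After byte 2 (0xEC): reg=0xA9
After byte 3 (0xE4): reg=0xE4
Register before byte 4: 0xE4
After XOR with byte 0x8A: 0x6E

Answer: 0xDC 0xBF 0x79 0xF2 0xE3 0xC1 0x85 0x0D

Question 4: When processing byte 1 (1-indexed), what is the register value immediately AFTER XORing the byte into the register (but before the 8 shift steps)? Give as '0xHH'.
Answer: 0x6E

Derivation:
Register before byte 1: 0x00
Byte 1: 0x6E
0x00 XOR 0x6E = 0x6E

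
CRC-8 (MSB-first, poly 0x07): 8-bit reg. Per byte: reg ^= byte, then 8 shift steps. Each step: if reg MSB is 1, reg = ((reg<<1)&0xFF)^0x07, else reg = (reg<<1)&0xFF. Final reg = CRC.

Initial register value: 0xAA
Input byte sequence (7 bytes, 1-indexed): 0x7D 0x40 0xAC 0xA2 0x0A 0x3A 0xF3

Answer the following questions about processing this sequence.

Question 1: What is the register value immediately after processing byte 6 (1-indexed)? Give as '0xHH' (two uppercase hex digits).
After byte 1 (0x7D): reg=0x2B
After byte 2 (0x40): reg=0x16
After byte 3 (0xAC): reg=0x2F
After byte 4 (0xA2): reg=0xAA
After byte 5 (0x0A): reg=0x69
After byte 6 (0x3A): reg=0xBE

Answer: 0xBE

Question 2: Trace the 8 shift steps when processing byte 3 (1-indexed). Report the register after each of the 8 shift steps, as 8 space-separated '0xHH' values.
Answer: 0x73 0xE6 0xCB 0x91 0x25 0x4A 0x94 0x2F

Derivation:
After byte 1 (0x7D): reg=0x2B
After byte 2 (0x40): reg=0x16
Register before byte 3: 0x16
After XOR with byte 0xAC: 0xBA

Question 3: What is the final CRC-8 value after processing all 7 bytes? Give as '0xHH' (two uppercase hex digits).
After byte 1 (0x7D): reg=0x2B
After byte 2 (0x40): reg=0x16
After byte 3 (0xAC): reg=0x2F
After byte 4 (0xA2): reg=0xAA
After byte 5 (0x0A): reg=0x69
After byte 6 (0x3A): reg=0xBE
After byte 7 (0xF3): reg=0xE4

Answer: 0xE4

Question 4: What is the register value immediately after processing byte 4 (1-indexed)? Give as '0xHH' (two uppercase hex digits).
After byte 1 (0x7D): reg=0x2B
After byte 2 (0x40): reg=0x16
After byte 3 (0xAC): reg=0x2F
After byte 4 (0xA2): reg=0xAA

Answer: 0xAA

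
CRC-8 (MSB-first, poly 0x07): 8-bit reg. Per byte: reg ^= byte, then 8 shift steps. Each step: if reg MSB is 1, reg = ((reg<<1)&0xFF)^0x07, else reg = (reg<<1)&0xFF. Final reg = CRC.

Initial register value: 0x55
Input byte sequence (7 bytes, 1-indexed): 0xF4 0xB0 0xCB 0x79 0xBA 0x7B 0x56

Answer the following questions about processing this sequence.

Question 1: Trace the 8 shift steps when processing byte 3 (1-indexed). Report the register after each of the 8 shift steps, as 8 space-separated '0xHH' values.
After byte 1 (0xF4): reg=0x6E
After byte 2 (0xB0): reg=0x14
Register before byte 3: 0x14
After XOR with byte 0xCB: 0xDF

Answer: 0xB9 0x75 0xEA 0xD3 0xA1 0x45 0x8A 0x13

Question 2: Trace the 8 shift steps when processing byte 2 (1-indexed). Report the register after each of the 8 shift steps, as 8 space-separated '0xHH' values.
After byte 1 (0xF4): reg=0x6E
Register before byte 2: 0x6E
After XOR with byte 0xB0: 0xDE

Answer: 0xBB 0x71 0xE2 0xC3 0x81 0x05 0x0A 0x14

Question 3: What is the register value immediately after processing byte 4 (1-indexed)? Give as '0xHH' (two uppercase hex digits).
Answer: 0x11

Derivation:
After byte 1 (0xF4): reg=0x6E
After byte 2 (0xB0): reg=0x14
After byte 3 (0xCB): reg=0x13
After byte 4 (0x79): reg=0x11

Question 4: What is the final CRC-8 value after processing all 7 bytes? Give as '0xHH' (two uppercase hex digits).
Answer: 0x34

Derivation:
After byte 1 (0xF4): reg=0x6E
After byte 2 (0xB0): reg=0x14
After byte 3 (0xCB): reg=0x13
After byte 4 (0x79): reg=0x11
After byte 5 (0xBA): reg=0x58
After byte 6 (0x7B): reg=0xE9
After byte 7 (0x56): reg=0x34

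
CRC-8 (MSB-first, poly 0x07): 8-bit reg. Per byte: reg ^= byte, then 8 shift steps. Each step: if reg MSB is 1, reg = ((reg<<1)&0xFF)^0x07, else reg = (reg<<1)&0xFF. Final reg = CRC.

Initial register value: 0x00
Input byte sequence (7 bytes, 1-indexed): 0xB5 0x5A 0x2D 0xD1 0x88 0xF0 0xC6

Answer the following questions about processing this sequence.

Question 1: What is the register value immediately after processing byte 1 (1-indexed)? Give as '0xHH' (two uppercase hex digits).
Answer: 0x02

Derivation:
After byte 1 (0xB5): reg=0x02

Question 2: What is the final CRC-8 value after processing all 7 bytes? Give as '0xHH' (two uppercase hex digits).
After byte 1 (0xB5): reg=0x02
After byte 2 (0x5A): reg=0x8F
After byte 3 (0x2D): reg=0x67
After byte 4 (0xD1): reg=0x0B
After byte 5 (0x88): reg=0x80
After byte 6 (0xF0): reg=0x57
After byte 7 (0xC6): reg=0xFE

Answer: 0xFE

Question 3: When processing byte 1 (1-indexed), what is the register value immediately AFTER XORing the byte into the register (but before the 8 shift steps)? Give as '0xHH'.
Answer: 0xB5

Derivation:
Register before byte 1: 0x00
Byte 1: 0xB5
0x00 XOR 0xB5 = 0xB5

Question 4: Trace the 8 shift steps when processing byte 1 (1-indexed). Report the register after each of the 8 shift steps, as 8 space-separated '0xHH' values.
Register before byte 1: 0x00
After XOR with byte 0xB5: 0xB5

Answer: 0x6D 0xDA 0xB3 0x61 0xC2 0x83 0x01 0x02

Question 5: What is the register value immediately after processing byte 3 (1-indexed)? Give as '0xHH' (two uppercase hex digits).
After byte 1 (0xB5): reg=0x02
After byte 2 (0x5A): reg=0x8F
After byte 3 (0x2D): reg=0x67

Answer: 0x67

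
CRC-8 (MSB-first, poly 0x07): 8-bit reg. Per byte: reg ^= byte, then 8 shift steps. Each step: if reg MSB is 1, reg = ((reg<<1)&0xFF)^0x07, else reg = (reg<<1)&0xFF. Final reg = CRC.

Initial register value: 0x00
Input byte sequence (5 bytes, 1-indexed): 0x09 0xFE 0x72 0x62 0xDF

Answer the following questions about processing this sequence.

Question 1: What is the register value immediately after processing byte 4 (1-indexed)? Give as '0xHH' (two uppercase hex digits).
After byte 1 (0x09): reg=0x3F
After byte 2 (0xFE): reg=0x49
After byte 3 (0x72): reg=0xA1
After byte 4 (0x62): reg=0x47

Answer: 0x47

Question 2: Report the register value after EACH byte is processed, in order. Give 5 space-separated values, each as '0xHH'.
0x3F 0x49 0xA1 0x47 0xC1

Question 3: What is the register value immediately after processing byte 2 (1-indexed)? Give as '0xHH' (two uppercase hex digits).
Answer: 0x49

Derivation:
After byte 1 (0x09): reg=0x3F
After byte 2 (0xFE): reg=0x49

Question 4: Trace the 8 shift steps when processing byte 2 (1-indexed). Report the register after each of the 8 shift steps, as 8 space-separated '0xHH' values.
Answer: 0x85 0x0D 0x1A 0x34 0x68 0xD0 0xA7 0x49

Derivation:
After byte 1 (0x09): reg=0x3F
Register before byte 2: 0x3F
After XOR with byte 0xFE: 0xC1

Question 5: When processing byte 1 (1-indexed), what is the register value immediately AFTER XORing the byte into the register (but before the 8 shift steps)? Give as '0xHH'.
Register before byte 1: 0x00
Byte 1: 0x09
0x00 XOR 0x09 = 0x09

Answer: 0x09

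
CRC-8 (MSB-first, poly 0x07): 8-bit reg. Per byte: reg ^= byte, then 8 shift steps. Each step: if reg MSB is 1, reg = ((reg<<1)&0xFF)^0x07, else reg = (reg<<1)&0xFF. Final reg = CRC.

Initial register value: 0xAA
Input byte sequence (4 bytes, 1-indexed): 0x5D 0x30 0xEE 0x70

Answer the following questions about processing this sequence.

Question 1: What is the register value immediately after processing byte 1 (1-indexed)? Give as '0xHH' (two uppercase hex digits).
After byte 1 (0x5D): reg=0xCB

Answer: 0xCB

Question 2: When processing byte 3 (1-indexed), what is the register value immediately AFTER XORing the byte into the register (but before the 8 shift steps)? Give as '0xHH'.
Answer: 0x01

Derivation:
Register before byte 3: 0xEF
Byte 3: 0xEE
0xEF XOR 0xEE = 0x01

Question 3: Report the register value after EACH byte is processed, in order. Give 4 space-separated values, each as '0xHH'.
0xCB 0xEF 0x07 0x42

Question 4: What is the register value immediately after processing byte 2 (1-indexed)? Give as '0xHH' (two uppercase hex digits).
Answer: 0xEF

Derivation:
After byte 1 (0x5D): reg=0xCB
After byte 2 (0x30): reg=0xEF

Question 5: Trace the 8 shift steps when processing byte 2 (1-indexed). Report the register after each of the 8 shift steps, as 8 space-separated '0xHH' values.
Answer: 0xF1 0xE5 0xCD 0x9D 0x3D 0x7A 0xF4 0xEF

Derivation:
After byte 1 (0x5D): reg=0xCB
Register before byte 2: 0xCB
After XOR with byte 0x30: 0xFB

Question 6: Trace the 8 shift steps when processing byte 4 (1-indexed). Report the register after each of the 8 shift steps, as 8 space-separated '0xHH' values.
Answer: 0xEE 0xDB 0xB1 0x65 0xCA 0x93 0x21 0x42

Derivation:
After byte 1 (0x5D): reg=0xCB
After byte 2 (0x30): reg=0xEF
After byte 3 (0xEE): reg=0x07
Register before byte 4: 0x07
After XOR with byte 0x70: 0x77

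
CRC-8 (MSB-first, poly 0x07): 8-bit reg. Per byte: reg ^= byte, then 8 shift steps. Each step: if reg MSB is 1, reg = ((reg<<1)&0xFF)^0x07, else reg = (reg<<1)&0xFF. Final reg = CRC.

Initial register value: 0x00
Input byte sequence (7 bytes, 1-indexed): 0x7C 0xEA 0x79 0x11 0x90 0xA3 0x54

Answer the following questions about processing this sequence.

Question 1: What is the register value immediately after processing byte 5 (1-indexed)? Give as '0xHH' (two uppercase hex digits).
Answer: 0x16

Derivation:
After byte 1 (0x7C): reg=0x73
After byte 2 (0xEA): reg=0xC6
After byte 3 (0x79): reg=0x34
After byte 4 (0x11): reg=0xFB
After byte 5 (0x90): reg=0x16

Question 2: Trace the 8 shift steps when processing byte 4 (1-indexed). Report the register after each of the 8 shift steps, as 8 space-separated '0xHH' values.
Answer: 0x4A 0x94 0x2F 0x5E 0xBC 0x7F 0xFE 0xFB

Derivation:
After byte 1 (0x7C): reg=0x73
After byte 2 (0xEA): reg=0xC6
After byte 3 (0x79): reg=0x34
Register before byte 4: 0x34
After XOR with byte 0x11: 0x25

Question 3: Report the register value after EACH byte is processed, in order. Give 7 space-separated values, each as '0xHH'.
0x73 0xC6 0x34 0xFB 0x16 0x02 0xA5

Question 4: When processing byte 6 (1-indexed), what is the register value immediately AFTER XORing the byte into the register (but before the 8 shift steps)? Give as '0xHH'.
Register before byte 6: 0x16
Byte 6: 0xA3
0x16 XOR 0xA3 = 0xB5

Answer: 0xB5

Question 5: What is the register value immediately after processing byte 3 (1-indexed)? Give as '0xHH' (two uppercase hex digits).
After byte 1 (0x7C): reg=0x73
After byte 2 (0xEA): reg=0xC6
After byte 3 (0x79): reg=0x34

Answer: 0x34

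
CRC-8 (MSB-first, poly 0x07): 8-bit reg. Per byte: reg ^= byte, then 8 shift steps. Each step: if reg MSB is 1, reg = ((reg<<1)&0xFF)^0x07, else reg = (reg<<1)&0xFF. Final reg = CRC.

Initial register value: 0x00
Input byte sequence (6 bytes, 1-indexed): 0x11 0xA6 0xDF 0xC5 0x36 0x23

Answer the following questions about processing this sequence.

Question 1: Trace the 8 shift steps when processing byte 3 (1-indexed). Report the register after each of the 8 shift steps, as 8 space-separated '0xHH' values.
After byte 1 (0x11): reg=0x77
After byte 2 (0xA6): reg=0x39
Register before byte 3: 0x39
After XOR with byte 0xDF: 0xE6

Answer: 0xCB 0x91 0x25 0x4A 0x94 0x2F 0x5E 0xBC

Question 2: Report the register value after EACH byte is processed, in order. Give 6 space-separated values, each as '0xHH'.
0x77 0x39 0xBC 0x68 0x9D 0x33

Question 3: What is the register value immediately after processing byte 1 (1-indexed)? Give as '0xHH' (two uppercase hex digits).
After byte 1 (0x11): reg=0x77

Answer: 0x77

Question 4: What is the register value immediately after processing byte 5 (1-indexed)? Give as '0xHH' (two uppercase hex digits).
Answer: 0x9D

Derivation:
After byte 1 (0x11): reg=0x77
After byte 2 (0xA6): reg=0x39
After byte 3 (0xDF): reg=0xBC
After byte 4 (0xC5): reg=0x68
After byte 5 (0x36): reg=0x9D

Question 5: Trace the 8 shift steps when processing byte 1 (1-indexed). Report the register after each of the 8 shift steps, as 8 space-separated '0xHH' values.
Answer: 0x22 0x44 0x88 0x17 0x2E 0x5C 0xB8 0x77

Derivation:
Register before byte 1: 0x00
After XOR with byte 0x11: 0x11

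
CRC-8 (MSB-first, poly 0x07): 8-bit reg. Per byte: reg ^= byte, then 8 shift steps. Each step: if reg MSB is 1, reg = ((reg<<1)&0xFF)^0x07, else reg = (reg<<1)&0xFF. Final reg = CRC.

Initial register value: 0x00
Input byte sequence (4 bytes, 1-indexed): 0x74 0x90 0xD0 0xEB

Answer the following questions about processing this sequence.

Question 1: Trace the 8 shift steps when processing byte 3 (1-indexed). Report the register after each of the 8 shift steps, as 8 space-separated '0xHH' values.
Answer: 0xB9 0x75 0xEA 0xD3 0xA1 0x45 0x8A 0x13

Derivation:
After byte 1 (0x74): reg=0x4B
After byte 2 (0x90): reg=0x0F
Register before byte 3: 0x0F
After XOR with byte 0xD0: 0xDF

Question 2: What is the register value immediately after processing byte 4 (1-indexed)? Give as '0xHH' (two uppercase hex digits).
After byte 1 (0x74): reg=0x4B
After byte 2 (0x90): reg=0x0F
After byte 3 (0xD0): reg=0x13
After byte 4 (0xEB): reg=0xE6

Answer: 0xE6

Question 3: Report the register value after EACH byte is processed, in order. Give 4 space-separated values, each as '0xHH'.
0x4B 0x0F 0x13 0xE6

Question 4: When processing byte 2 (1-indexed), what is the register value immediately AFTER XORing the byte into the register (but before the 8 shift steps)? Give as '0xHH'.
Register before byte 2: 0x4B
Byte 2: 0x90
0x4B XOR 0x90 = 0xDB

Answer: 0xDB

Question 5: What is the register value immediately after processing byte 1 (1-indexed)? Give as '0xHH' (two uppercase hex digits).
Answer: 0x4B

Derivation:
After byte 1 (0x74): reg=0x4B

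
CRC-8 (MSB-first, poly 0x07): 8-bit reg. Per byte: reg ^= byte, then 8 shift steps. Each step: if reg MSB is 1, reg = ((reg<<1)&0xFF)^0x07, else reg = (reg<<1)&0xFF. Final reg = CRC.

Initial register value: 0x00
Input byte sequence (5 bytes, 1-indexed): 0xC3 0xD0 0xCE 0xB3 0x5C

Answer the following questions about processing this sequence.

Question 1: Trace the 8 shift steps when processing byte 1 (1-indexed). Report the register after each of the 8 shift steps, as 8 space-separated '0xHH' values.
Register before byte 1: 0x00
After XOR with byte 0xC3: 0xC3

Answer: 0x81 0x05 0x0A 0x14 0x28 0x50 0xA0 0x47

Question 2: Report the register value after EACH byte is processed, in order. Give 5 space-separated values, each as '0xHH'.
0x47 0xEC 0xEE 0x94 0x76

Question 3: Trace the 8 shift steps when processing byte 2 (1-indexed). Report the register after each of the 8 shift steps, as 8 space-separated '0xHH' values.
Answer: 0x29 0x52 0xA4 0x4F 0x9E 0x3B 0x76 0xEC

Derivation:
After byte 1 (0xC3): reg=0x47
Register before byte 2: 0x47
After XOR with byte 0xD0: 0x97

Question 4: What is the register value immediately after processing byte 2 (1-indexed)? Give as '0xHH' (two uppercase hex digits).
Answer: 0xEC

Derivation:
After byte 1 (0xC3): reg=0x47
After byte 2 (0xD0): reg=0xEC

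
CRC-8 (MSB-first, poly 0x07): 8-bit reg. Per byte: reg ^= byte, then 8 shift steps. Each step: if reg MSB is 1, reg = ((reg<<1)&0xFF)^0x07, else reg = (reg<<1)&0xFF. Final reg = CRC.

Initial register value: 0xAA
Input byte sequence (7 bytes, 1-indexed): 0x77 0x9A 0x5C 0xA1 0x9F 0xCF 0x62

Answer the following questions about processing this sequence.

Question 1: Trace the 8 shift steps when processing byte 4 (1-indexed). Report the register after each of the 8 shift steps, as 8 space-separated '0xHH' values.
After byte 1 (0x77): reg=0x1D
After byte 2 (0x9A): reg=0x9C
After byte 3 (0x5C): reg=0x4E
Register before byte 4: 0x4E
After XOR with byte 0xA1: 0xEF

Answer: 0xD9 0xB5 0x6D 0xDA 0xB3 0x61 0xC2 0x83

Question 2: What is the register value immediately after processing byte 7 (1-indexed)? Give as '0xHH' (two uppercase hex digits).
Answer: 0x5F

Derivation:
After byte 1 (0x77): reg=0x1D
After byte 2 (0x9A): reg=0x9C
After byte 3 (0x5C): reg=0x4E
After byte 4 (0xA1): reg=0x83
After byte 5 (0x9F): reg=0x54
After byte 6 (0xCF): reg=0xC8
After byte 7 (0x62): reg=0x5F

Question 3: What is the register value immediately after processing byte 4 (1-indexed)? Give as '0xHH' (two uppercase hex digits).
After byte 1 (0x77): reg=0x1D
After byte 2 (0x9A): reg=0x9C
After byte 3 (0x5C): reg=0x4E
After byte 4 (0xA1): reg=0x83

Answer: 0x83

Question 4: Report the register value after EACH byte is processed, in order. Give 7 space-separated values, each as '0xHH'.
0x1D 0x9C 0x4E 0x83 0x54 0xC8 0x5F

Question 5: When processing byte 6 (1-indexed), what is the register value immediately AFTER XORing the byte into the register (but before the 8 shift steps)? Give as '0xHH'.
Register before byte 6: 0x54
Byte 6: 0xCF
0x54 XOR 0xCF = 0x9B

Answer: 0x9B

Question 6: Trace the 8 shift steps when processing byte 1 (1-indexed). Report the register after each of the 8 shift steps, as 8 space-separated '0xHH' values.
Answer: 0xBD 0x7D 0xFA 0xF3 0xE1 0xC5 0x8D 0x1D

Derivation:
Register before byte 1: 0xAA
After XOR with byte 0x77: 0xDD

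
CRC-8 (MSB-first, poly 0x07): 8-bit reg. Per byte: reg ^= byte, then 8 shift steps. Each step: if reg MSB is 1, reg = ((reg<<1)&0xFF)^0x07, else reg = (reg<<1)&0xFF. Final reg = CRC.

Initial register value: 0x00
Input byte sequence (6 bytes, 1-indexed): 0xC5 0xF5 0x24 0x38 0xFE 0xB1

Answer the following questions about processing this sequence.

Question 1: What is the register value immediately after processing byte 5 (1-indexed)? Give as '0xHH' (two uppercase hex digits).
After byte 1 (0xC5): reg=0x55
After byte 2 (0xF5): reg=0x69
After byte 3 (0x24): reg=0xE4
After byte 4 (0x38): reg=0x1A
After byte 5 (0xFE): reg=0xB2

Answer: 0xB2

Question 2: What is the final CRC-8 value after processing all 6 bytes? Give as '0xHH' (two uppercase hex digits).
After byte 1 (0xC5): reg=0x55
After byte 2 (0xF5): reg=0x69
After byte 3 (0x24): reg=0xE4
After byte 4 (0x38): reg=0x1A
After byte 5 (0xFE): reg=0xB2
After byte 6 (0xB1): reg=0x09

Answer: 0x09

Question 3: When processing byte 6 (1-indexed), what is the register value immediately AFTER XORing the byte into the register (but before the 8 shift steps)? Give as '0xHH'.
Register before byte 6: 0xB2
Byte 6: 0xB1
0xB2 XOR 0xB1 = 0x03

Answer: 0x03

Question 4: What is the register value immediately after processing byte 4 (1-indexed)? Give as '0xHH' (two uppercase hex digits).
Answer: 0x1A

Derivation:
After byte 1 (0xC5): reg=0x55
After byte 2 (0xF5): reg=0x69
After byte 3 (0x24): reg=0xE4
After byte 4 (0x38): reg=0x1A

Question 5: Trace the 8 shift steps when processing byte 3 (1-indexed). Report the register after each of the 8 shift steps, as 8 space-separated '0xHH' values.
After byte 1 (0xC5): reg=0x55
After byte 2 (0xF5): reg=0x69
Register before byte 3: 0x69
After XOR with byte 0x24: 0x4D

Answer: 0x9A 0x33 0x66 0xCC 0x9F 0x39 0x72 0xE4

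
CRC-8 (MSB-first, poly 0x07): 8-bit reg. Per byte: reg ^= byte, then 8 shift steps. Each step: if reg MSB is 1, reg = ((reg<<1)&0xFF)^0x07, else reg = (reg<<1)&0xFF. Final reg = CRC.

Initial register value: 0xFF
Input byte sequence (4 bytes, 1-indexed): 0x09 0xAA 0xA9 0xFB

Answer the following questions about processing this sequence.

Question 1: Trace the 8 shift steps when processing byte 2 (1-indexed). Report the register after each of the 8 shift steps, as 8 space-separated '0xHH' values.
Answer: 0xCC 0x9F 0x39 0x72 0xE4 0xCF 0x99 0x35

Derivation:
After byte 1 (0x09): reg=0xCC
Register before byte 2: 0xCC
After XOR with byte 0xAA: 0x66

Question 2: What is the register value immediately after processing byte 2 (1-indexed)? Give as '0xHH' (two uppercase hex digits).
After byte 1 (0x09): reg=0xCC
After byte 2 (0xAA): reg=0x35

Answer: 0x35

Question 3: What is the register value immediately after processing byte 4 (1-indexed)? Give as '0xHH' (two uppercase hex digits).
Answer: 0xF2

Derivation:
After byte 1 (0x09): reg=0xCC
After byte 2 (0xAA): reg=0x35
After byte 3 (0xA9): reg=0xDD
After byte 4 (0xFB): reg=0xF2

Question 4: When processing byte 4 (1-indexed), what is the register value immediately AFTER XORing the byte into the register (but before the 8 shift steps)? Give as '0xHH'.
Answer: 0x26

Derivation:
Register before byte 4: 0xDD
Byte 4: 0xFB
0xDD XOR 0xFB = 0x26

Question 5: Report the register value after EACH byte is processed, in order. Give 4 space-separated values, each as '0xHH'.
0xCC 0x35 0xDD 0xF2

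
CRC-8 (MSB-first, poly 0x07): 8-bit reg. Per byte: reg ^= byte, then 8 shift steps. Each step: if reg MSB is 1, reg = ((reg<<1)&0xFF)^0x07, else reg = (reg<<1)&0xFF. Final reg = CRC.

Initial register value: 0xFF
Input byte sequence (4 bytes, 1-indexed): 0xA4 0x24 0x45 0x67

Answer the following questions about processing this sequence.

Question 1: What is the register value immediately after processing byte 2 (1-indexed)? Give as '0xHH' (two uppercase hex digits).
Answer: 0x67

Derivation:
After byte 1 (0xA4): reg=0x86
After byte 2 (0x24): reg=0x67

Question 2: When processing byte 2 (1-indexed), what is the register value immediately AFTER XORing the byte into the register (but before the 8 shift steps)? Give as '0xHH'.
Register before byte 2: 0x86
Byte 2: 0x24
0x86 XOR 0x24 = 0xA2

Answer: 0xA2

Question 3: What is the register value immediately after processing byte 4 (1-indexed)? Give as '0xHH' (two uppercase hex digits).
Answer: 0xB6

Derivation:
After byte 1 (0xA4): reg=0x86
After byte 2 (0x24): reg=0x67
After byte 3 (0x45): reg=0xEE
After byte 4 (0x67): reg=0xB6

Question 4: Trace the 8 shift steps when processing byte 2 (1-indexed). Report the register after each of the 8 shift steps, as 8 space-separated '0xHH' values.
After byte 1 (0xA4): reg=0x86
Register before byte 2: 0x86
After XOR with byte 0x24: 0xA2

Answer: 0x43 0x86 0x0B 0x16 0x2C 0x58 0xB0 0x67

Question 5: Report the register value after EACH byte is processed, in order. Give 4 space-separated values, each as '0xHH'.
0x86 0x67 0xEE 0xB6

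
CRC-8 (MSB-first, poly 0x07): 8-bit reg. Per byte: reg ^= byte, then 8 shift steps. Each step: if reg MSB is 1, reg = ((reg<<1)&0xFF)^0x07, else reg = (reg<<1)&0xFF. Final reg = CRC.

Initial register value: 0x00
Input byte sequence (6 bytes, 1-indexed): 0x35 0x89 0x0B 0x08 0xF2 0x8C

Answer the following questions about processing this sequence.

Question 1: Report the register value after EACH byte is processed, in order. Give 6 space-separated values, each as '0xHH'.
0x8B 0x0E 0x1B 0x79 0xB8 0x8C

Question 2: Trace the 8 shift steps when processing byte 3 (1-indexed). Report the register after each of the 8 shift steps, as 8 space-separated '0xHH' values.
After byte 1 (0x35): reg=0x8B
After byte 2 (0x89): reg=0x0E
Register before byte 3: 0x0E
After XOR with byte 0x0B: 0x05

Answer: 0x0A 0x14 0x28 0x50 0xA0 0x47 0x8E 0x1B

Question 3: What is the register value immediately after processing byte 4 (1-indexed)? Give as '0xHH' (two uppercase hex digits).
Answer: 0x79

Derivation:
After byte 1 (0x35): reg=0x8B
After byte 2 (0x89): reg=0x0E
After byte 3 (0x0B): reg=0x1B
After byte 4 (0x08): reg=0x79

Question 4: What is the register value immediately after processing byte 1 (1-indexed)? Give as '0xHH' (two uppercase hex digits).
After byte 1 (0x35): reg=0x8B

Answer: 0x8B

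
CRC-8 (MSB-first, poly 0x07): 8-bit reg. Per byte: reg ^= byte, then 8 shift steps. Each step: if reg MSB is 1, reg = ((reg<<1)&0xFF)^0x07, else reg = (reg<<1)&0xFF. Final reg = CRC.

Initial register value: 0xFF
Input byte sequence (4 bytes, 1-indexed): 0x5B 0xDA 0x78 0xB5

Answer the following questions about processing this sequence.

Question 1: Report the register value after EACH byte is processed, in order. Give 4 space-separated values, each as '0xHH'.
0x75 0x44 0xB4 0x07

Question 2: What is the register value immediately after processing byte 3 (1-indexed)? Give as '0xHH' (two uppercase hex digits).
After byte 1 (0x5B): reg=0x75
After byte 2 (0xDA): reg=0x44
After byte 3 (0x78): reg=0xB4

Answer: 0xB4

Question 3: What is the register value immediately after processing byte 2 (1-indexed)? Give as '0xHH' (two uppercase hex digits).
After byte 1 (0x5B): reg=0x75
After byte 2 (0xDA): reg=0x44

Answer: 0x44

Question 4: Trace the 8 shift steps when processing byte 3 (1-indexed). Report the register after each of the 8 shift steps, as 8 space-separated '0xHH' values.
Answer: 0x78 0xF0 0xE7 0xC9 0x95 0x2D 0x5A 0xB4

Derivation:
After byte 1 (0x5B): reg=0x75
After byte 2 (0xDA): reg=0x44
Register before byte 3: 0x44
After XOR with byte 0x78: 0x3C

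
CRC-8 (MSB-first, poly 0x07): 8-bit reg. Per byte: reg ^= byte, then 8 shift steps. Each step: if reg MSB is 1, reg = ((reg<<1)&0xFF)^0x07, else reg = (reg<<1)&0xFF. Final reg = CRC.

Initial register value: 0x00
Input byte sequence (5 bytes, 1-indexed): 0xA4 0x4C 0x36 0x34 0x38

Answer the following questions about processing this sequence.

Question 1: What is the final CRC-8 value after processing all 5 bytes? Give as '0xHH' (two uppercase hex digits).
Answer: 0x96

Derivation:
After byte 1 (0xA4): reg=0x75
After byte 2 (0x4C): reg=0xAF
After byte 3 (0x36): reg=0xC6
After byte 4 (0x34): reg=0xD0
After byte 5 (0x38): reg=0x96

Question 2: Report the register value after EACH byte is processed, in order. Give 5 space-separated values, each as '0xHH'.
0x75 0xAF 0xC6 0xD0 0x96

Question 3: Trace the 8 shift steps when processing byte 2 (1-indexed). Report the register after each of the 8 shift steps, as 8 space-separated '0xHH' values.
Answer: 0x72 0xE4 0xCF 0x99 0x35 0x6A 0xD4 0xAF

Derivation:
After byte 1 (0xA4): reg=0x75
Register before byte 2: 0x75
After XOR with byte 0x4C: 0x39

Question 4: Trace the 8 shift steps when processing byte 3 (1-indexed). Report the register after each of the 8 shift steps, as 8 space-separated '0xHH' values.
After byte 1 (0xA4): reg=0x75
After byte 2 (0x4C): reg=0xAF
Register before byte 3: 0xAF
After XOR with byte 0x36: 0x99

Answer: 0x35 0x6A 0xD4 0xAF 0x59 0xB2 0x63 0xC6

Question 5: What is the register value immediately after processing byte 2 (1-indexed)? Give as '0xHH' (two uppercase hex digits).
After byte 1 (0xA4): reg=0x75
After byte 2 (0x4C): reg=0xAF

Answer: 0xAF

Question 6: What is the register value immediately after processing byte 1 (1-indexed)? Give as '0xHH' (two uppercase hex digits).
Answer: 0x75

Derivation:
After byte 1 (0xA4): reg=0x75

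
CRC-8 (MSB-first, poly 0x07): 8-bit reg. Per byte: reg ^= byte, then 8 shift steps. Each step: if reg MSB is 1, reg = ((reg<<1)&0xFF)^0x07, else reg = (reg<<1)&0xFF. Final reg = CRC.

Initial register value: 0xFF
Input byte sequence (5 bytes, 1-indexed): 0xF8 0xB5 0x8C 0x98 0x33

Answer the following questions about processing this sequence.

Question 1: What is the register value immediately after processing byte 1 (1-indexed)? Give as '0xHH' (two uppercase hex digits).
After byte 1 (0xF8): reg=0x15

Answer: 0x15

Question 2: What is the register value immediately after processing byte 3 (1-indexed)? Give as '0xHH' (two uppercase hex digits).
After byte 1 (0xF8): reg=0x15
After byte 2 (0xB5): reg=0x69
After byte 3 (0x8C): reg=0xB5

Answer: 0xB5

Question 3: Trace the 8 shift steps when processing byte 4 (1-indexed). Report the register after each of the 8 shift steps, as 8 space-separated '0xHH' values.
After byte 1 (0xF8): reg=0x15
After byte 2 (0xB5): reg=0x69
After byte 3 (0x8C): reg=0xB5
Register before byte 4: 0xB5
After XOR with byte 0x98: 0x2D

Answer: 0x5A 0xB4 0x6F 0xDE 0xBB 0x71 0xE2 0xC3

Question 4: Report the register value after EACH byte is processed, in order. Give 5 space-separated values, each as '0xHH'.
0x15 0x69 0xB5 0xC3 0xDE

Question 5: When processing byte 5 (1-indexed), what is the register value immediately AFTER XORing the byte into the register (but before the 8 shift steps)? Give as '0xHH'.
Answer: 0xF0

Derivation:
Register before byte 5: 0xC3
Byte 5: 0x33
0xC3 XOR 0x33 = 0xF0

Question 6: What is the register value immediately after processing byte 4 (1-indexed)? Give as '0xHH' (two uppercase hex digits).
After byte 1 (0xF8): reg=0x15
After byte 2 (0xB5): reg=0x69
After byte 3 (0x8C): reg=0xB5
After byte 4 (0x98): reg=0xC3

Answer: 0xC3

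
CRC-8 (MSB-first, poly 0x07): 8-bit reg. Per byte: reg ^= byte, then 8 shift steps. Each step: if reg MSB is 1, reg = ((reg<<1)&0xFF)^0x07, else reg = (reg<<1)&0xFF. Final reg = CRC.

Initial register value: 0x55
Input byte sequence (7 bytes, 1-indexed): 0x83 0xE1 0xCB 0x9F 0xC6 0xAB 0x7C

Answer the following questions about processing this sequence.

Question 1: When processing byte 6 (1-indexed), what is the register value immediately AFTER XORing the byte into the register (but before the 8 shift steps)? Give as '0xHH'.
Register before byte 6: 0x4B
Byte 6: 0xAB
0x4B XOR 0xAB = 0xE0

Answer: 0xE0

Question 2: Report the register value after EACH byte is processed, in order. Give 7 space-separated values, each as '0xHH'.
0x2C 0x6D 0x7B 0xB2 0x4B 0xAE 0x30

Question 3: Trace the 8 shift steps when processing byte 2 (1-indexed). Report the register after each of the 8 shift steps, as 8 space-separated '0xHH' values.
Answer: 0x9D 0x3D 0x7A 0xF4 0xEF 0xD9 0xB5 0x6D

Derivation:
After byte 1 (0x83): reg=0x2C
Register before byte 2: 0x2C
After XOR with byte 0xE1: 0xCD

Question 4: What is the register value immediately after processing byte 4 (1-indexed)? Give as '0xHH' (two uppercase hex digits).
Answer: 0xB2

Derivation:
After byte 1 (0x83): reg=0x2C
After byte 2 (0xE1): reg=0x6D
After byte 3 (0xCB): reg=0x7B
After byte 4 (0x9F): reg=0xB2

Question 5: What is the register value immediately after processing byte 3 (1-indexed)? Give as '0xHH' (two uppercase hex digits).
Answer: 0x7B

Derivation:
After byte 1 (0x83): reg=0x2C
After byte 2 (0xE1): reg=0x6D
After byte 3 (0xCB): reg=0x7B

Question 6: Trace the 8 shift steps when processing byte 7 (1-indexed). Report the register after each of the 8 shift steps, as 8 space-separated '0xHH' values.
After byte 1 (0x83): reg=0x2C
After byte 2 (0xE1): reg=0x6D
After byte 3 (0xCB): reg=0x7B
After byte 4 (0x9F): reg=0xB2
After byte 5 (0xC6): reg=0x4B
After byte 6 (0xAB): reg=0xAE
Register before byte 7: 0xAE
After XOR with byte 0x7C: 0xD2

Answer: 0xA3 0x41 0x82 0x03 0x06 0x0C 0x18 0x30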